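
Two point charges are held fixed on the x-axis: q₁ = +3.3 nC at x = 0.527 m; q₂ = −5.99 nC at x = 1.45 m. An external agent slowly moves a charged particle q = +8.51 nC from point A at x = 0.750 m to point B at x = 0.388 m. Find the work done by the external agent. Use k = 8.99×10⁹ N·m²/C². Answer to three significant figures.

9.07×10⁻⁷ J

For quasistatic motion the external work equals the change in potential energy: W_ext = qΔV = q(V_B − V_A).
At A: distances to the source charges are 0.223 m, 0.700 m; V_A = Σ kqᵢ/rᵢ = 56.1 V.
At B: distances to the source charges are 0.139 m, 1.06 m; V_B = Σ kqᵢ/rᵢ = 163 V.
ΔV = V_B − V_A = 107 V.
W_ext = qΔV = (8.51×10⁻⁹ C)(107 V) = 9.07×10⁻⁷ J.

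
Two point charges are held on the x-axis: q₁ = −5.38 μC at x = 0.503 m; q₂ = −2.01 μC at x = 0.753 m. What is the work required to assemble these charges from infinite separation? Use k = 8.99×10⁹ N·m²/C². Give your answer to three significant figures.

The assembly work is the sum of pairwise potential energies, U = Σ_{i<j} kqᵢqⱼ/rᵢⱼ.
Pair separations: r₁₂ = 0.250 m.
U = (0.389) = 0.389 J.

0.389 J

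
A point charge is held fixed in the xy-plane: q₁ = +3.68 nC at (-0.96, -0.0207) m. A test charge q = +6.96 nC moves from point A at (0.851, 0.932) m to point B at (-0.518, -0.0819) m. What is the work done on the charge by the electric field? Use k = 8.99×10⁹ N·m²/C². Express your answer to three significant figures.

-4.04×10⁻⁷ J

The work done by the electric force is W_field = −ΔU = −q(V_B − V_A) = q(V_A − V_B).
At A: distance to the source charge is 2.05 m; V_A = kq₁/r = 16.2 V.
At B: distance to the source charge is 0.446 m; V_B = kq₁/r = 74.1 V.
ΔV = V_B − V_A = 58.0 V.
W_field = −qΔV = −(6.96×10⁻⁹ C)(58.0 V) = -4.04×10⁻⁷ J.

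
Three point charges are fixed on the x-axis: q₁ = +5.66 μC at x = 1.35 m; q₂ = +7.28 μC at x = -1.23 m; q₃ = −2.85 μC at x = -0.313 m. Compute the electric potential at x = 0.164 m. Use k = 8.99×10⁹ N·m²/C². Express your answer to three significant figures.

3.61×10⁴ V

The total potential is the scalar sum of each charge's contribution, V = Σ kqᵢ/rᵢ.
Distances from the field point to each charge: r₁ = 1.19 m, r₂ = 1.39 m, r₃ = 0.477 m.
V = k[(5.66×10⁻⁶)/(1.19) + (7.28×10⁻⁶)/(1.39) + (-2.85×10⁻⁶)/(0.477)] = 3.61×10⁴ V.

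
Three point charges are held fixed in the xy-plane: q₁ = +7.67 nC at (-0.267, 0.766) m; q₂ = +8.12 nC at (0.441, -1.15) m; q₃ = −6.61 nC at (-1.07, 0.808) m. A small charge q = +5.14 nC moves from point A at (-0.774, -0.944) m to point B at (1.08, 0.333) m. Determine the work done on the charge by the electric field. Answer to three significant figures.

-1.28×10⁻⁸ J

The work done by the electric force is W_field = −ΔU = −q(V_B − V_A) = q(V_A − V_B).
At A: distances to the source charges are 1.78 m, 1.23 m, 1.78 m; V_A = Σ kqᵢ/rᵢ = 64.5 V.
At B: distances to the source charges are 1.41 m, 1.61 m, 2.20 m; V_B = Σ kqᵢ/rᵢ = 67.0 V.
ΔV = V_B − V_A = 2.50 V.
W_field = −qΔV = −(5.14×10⁻⁹ C)(2.50 V) = -1.28×10⁻⁸ J.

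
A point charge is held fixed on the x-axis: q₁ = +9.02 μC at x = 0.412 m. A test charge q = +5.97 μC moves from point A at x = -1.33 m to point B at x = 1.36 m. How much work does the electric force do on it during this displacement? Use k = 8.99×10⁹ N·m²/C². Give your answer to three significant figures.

-0.233 J

The work done by the electric force is W_field = −ΔU = −q(V_B − V_A) = q(V_A − V_B).
At A: distance to the source charge is 1.74 m; V_A = kq₁/r = 4.65×10⁴ V.
At B: distance to the source charge is 0.948 m; V_B = kq₁/r = 8.55×10⁴ V.
ΔV = V_B − V_A = 3.90×10⁴ V.
W_field = −qΔV = −(5.97×10⁻⁶ C)(3.90×10⁴ V) = -0.233 J.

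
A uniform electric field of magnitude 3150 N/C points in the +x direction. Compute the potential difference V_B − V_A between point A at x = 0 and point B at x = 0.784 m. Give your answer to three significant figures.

-2470 V

In a uniform field, potential decreases in the direction of E: V_B − V_A = −E·Δx.
V_B − V_A = −(3150 V/m)(0.784 m) = -2470 V.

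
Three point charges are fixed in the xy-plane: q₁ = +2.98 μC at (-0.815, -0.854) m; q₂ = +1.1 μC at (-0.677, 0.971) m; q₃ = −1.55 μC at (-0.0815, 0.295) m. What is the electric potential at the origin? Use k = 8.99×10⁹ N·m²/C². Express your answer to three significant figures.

The total potential is the scalar sum of each charge's contribution, V = Σ kqᵢ/rᵢ.
Distances from the field point to each charge: r₁ = 1.18 m, r₂ = 1.18 m, r₃ = 0.306 m.
V = k[(2.98×10⁻⁶)/(1.18) + (1.10×10⁻⁶)/(1.18) + (-1.55×10⁻⁶)/(0.306)] = -1.45×10⁴ V.

-1.45×10⁴ V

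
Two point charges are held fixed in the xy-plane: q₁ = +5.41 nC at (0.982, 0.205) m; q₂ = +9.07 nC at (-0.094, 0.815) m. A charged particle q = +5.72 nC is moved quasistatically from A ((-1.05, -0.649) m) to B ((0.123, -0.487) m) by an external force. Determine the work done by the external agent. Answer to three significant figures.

2.13×10⁻⁷ J

For quasistatic motion the external work equals the change in potential energy: W_ext = qΔV = q(V_B − V_A).
At A: distances to the source charges are 2.20 m, 1.75 m; V_A = Σ kqᵢ/rᵢ = 68.7 V.
At B: distances to the source charges are 1.10 m, 1.32 m; V_B = Σ kqᵢ/rᵢ = 106 V.
ΔV = V_B − V_A = 37.2 V.
W_ext = qΔV = (5.72×10⁻⁹ C)(37.2 V) = 2.13×10⁻⁷ J.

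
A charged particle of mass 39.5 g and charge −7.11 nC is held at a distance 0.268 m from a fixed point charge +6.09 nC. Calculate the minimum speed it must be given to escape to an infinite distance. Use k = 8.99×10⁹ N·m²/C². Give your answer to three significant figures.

8.58×10⁻³ m/s

To just escape, total mechanical energy must reach zero at infinity: ½mv²_min + U = 0, so ½mv²_min = −U = |kQq|/r.
|U| = |kQq|/r = (8.99×10⁹ N·m²/C²)(6.09×10⁻⁹)(7.11×10⁻⁹)/(0.268) = 1.45×10⁻⁶ J.
v_min = √(2|U|/m) = √(2·1.45×10⁻⁶/0.0395) = 8.58×10⁻³ m/s.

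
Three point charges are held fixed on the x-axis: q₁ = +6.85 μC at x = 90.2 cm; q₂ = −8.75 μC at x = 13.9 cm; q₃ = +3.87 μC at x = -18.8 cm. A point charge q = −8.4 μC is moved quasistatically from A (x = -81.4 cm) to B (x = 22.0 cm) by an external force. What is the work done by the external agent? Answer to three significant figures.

6.76 J

For quasistatic motion the external work equals the change in potential energy: W_ext = qΔV = q(V_B − V_A).
At A: distances to the source charges are 1.72 m, 0.953 m, 0.626 m; V_A = Σ kqᵢ/rᵢ = 8920 V.
At B: distances to the source charges are 0.682 m, 0.0810 m, 0.408 m; V_B = Σ kqᵢ/rᵢ = -7.96×10⁵ V.
ΔV = V_B − V_A = -8.04×10⁵ V.
W_ext = qΔV = (-8.40×10⁻⁶ C)(-8.04×10⁵ V) = 6.76 J.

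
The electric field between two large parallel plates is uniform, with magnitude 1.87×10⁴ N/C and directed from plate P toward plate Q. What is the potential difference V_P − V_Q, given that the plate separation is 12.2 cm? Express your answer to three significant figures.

In a uniform field, potential decreases in the direction of E: ΔV = −E·d for a displacement d parallel to E.
Going from Q to P is a displacement of 12.2 cm opposite to the field, so V_P − V_Q = +Ed = 2280 V.

2280 V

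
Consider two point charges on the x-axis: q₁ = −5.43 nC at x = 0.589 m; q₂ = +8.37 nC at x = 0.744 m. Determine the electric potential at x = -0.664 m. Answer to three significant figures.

The total potential is the scalar sum of each charge's contribution, V = Σ kqᵢ/rᵢ.
Distances from the field point to each charge: r₁ = 1.25 m, r₂ = 1.41 m.
V = k[(-5.43×10⁻⁹)/(1.25) + (8.37×10⁻⁹)/(1.41)] = 14.5 V.

14.5 V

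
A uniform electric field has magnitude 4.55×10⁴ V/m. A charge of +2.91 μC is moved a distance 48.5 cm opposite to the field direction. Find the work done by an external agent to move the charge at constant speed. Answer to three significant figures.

0.0642 J

The potential change for a displacement 48.5 cm opposite to the field direction is ΔV = +Ed = 2.21×10⁴ V.
W_ext = qΔV = 0.0642 J.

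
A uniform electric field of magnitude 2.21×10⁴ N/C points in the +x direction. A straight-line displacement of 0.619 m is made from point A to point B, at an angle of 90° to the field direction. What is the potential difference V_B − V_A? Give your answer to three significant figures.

0 V

Only the component of displacement along E changes the potential: ΔV = −E·d·cosθ.
ΔV = −(2.21×10⁴ V/m)(0.619 m)cos90° = 0 V.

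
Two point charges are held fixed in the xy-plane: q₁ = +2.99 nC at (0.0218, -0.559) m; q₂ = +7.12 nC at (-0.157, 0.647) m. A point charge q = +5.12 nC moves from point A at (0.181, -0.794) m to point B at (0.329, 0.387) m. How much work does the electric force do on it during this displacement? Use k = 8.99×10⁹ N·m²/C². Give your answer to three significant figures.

-2.67×10⁻⁸ J

The work done by the electric force is W_field = −ΔU = −q(V_B − V_A) = q(V_A − V_B).
At A: distances to the source charges are 0.284 m, 1.48 m; V_A = Σ kqᵢ/rᵢ = 138 V.
At B: distances to the source charges are 0.995 m, 0.551 m; V_B = Σ kqᵢ/rᵢ = 143 V.
ΔV = V_B − V_A = 5.21 V.
W_field = −qΔV = −(5.12×10⁻⁹ C)(5.21 V) = -2.67×10⁻⁸ J.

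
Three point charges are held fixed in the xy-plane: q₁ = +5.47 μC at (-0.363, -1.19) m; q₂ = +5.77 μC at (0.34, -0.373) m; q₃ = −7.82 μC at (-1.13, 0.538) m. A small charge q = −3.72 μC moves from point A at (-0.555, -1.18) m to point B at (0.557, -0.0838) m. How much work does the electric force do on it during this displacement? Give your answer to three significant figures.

-0.452 J

The work done by the electric force is W_field = −ΔU = −q(V_B − V_A) = q(V_A − V_B).
At A: distances to the source charges are 0.192 m, 1.21 m, 1.81 m; V_A = Σ kqᵢ/rᵢ = 2.60×10⁵ V.
At B: distances to the source charges are 1.44 m, 0.362 m, 1.80 m; V_B = Σ kqᵢ/rᵢ = 1.39×10⁵ V.
ΔV = V_B − V_A = -1.21×10⁵ V.
W_field = −qΔV = −(-3.72×10⁻⁶ C)(-1.21×10⁵ V) = -0.452 J.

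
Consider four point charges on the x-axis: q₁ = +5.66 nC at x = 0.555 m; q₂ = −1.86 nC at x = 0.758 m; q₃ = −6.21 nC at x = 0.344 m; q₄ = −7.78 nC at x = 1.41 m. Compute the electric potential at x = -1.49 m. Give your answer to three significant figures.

-37.1 V

The total potential is the scalar sum of each charge's contribution, V = Σ kqᵢ/rᵢ.
Distances from the field point to each charge: r₁ = 2.04 m, r₂ = 2.25 m, r₃ = 1.83 m, r₄ = 2.90 m.
V = k[(5.66×10⁻⁹)/(2.04) + (-1.86×10⁻⁹)/(2.25) + (-6.21×10⁻⁹)/(1.83) + (-7.78×10⁻⁹)/(2.90)] = -37.1 V.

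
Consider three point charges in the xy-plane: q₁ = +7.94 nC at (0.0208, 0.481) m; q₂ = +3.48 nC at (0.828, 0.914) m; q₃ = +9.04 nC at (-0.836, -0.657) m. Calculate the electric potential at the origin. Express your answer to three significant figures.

250 V

The total potential is the scalar sum of each charge's contribution, V = Σ kqᵢ/rᵢ.
Distances from the field point to each charge: r₁ = 0.481 m, r₂ = 1.23 m, r₃ = 1.06 m.
V = k[(7.94×10⁻⁹)/(0.481) + (3.48×10⁻⁹)/(1.23) + (9.04×10⁻⁹)/(1.06)] = 250 V.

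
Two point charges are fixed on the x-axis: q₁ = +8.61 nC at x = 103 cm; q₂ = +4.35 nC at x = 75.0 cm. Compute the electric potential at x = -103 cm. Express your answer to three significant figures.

59.5 V

The total potential is the scalar sum of each charge's contribution, V = Σ kqᵢ/rᵢ.
Distances from the field point to each charge: r₁ = 2.06 m, r₂ = 1.78 m.
V = k[(8.61×10⁻⁹)/(2.06) + (4.35×10⁻⁹)/(1.78)] = 59.5 V.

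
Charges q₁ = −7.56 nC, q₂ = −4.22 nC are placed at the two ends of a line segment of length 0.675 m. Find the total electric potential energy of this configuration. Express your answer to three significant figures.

The work to assemble the configuration equals its total potential energy, U = Σ kqᵢqⱼ/rᵢⱼ over all pairs.
The separation is r = 0.675 m.
U = (4.25×10⁻⁷) = 4.25×10⁻⁷ J.

4.25×10⁻⁷ J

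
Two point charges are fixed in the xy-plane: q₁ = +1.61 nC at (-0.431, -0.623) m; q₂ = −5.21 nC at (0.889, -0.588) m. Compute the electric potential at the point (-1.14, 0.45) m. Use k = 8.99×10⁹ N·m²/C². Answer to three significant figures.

-9.30 V

The total potential is the scalar sum of each charge's contribution, V = Σ kqᵢ/rᵢ.
Distances from the field point to each charge: r₁ = 1.29 m, r₂ = 2.28 m.
V = k[(1.61×10⁻⁹)/(1.29) + (-5.21×10⁻⁹)/(2.28)] = -9.30 V.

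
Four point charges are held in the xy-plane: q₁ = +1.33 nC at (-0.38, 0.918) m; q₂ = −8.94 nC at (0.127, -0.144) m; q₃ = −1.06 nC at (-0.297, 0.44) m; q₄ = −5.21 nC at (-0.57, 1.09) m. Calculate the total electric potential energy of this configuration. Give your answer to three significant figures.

The work to assemble the configuration equals its total potential energy, U = Σ kqᵢqⱼ/rᵢⱼ over all pairs.
Pair separations: r₁₂ = 1.18 m, r₁₃ = 0.485 m, r₁₄ = 0.256 m, r₂₃ = 0.722 m, r₂₄ = 1.42 m, r₃₄ = 0.705 m.
Summing all 6 pair terms gives U = 1.24×10⁻⁷ J.

1.24×10⁻⁷ J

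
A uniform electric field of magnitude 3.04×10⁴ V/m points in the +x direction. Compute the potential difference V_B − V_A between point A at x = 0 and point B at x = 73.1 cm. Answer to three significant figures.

-2.22×10⁴ V

In a uniform field, potential decreases in the direction of E: V_B − V_A = −E·Δx.
V_B − V_A = −(3.04×10⁴ V/m)(0.731 m) = -2.22×10⁴ V.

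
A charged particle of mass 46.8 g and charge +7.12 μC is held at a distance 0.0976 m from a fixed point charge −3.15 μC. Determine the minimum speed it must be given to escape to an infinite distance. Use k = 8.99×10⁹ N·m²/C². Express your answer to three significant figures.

To just escape, total mechanical energy must reach zero at infinity: ½mv²_min + U = 0, so ½mv²_min = −U = |kQq|/r.
|U| = |kQq|/r = (8.99×10⁹ N·m²/C²)(3.15×10⁻⁶)(7.12×10⁻⁶)/(0.0976) = 2.07 J.
v_min = √(2|U|/m) = √(2·2.07/0.0468) = 9.40 m/s.

9.40 m/s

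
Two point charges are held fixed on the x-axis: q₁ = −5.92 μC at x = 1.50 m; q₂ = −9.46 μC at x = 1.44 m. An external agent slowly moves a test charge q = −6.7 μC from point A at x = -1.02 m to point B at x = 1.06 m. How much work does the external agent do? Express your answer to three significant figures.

1.94 J

For quasistatic motion the external work equals the change in potential energy: W_ext = qΔV = q(V_B − V_A).
At A: distances to the source charges are 2.52 m, 2.46 m; V_A = Σ kqᵢ/rᵢ = -5.57×10⁴ V.
At B: distances to the source charges are 0.440 m, 0.380 m; V_B = Σ kqᵢ/rᵢ = -3.45×10⁵ V.
ΔV = V_B − V_A = -2.89×10⁵ V.
W_ext = qΔV = (-6.70×10⁻⁶ C)(-2.89×10⁵ V) = 1.94 J.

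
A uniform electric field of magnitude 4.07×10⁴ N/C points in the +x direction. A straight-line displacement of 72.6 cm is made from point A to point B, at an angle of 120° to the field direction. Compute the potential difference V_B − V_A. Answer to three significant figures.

Only the component of displacement along E changes the potential: ΔV = −E·d·cosθ.
ΔV = −(4.07×10⁴ V/m)(0.726 m)cos120° = 1.48×10⁴ V.

1.48×10⁴ V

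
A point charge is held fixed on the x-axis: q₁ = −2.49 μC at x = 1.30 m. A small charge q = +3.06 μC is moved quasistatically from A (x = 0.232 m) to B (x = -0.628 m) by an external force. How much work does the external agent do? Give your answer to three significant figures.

0.0286 J

For quasistatic motion the external work equals the change in potential energy: W_ext = qΔV = q(V_B − V_A).
At A: distance to the source charge is 1.07 m; V_A = kq₁/r = -2.10×10⁴ V.
At B: distance to the source charge is 1.93 m; V_B = kq₁/r = -1.16×10⁴ V.
ΔV = V_B − V_A = 9350 V.
W_ext = qΔV = (3.06×10⁻⁶ C)(9350 V) = 0.0286 J.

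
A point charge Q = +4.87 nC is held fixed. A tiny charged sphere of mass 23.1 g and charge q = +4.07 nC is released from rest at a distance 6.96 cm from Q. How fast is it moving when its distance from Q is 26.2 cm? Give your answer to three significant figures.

Only the electrostatic force acts, so mechanical energy is conserved: ½mv² = U₁ − U₂ = kQq(1/r₁ − 1/r₂).
U₁ − U₂ = (8.99×10⁹ N·m²/C²)(4.87×10⁻⁹ C)(4.07×10⁻⁹ C)(1/0.0696 − 1/0.262) = 1.88×10⁻⁶ J.
v = √(2·1.88×10⁻⁶/0.0231) = 0.0128 m/s.

0.0128 m/s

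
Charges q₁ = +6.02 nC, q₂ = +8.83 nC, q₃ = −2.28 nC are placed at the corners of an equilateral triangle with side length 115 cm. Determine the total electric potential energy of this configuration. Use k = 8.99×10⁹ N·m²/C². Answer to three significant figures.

1.51×10⁻⁷ J

The assembly work is the sum of pairwise potential energies, U = Σ_{i<j} kqᵢqⱼ/rᵢⱼ.
All three pair separations equal the side length, 1.15 m.
U = (4.16×10⁻⁷) + (-1.07×10⁻⁷) + (-1.57×10⁻⁷) = 1.51×10⁻⁷ J.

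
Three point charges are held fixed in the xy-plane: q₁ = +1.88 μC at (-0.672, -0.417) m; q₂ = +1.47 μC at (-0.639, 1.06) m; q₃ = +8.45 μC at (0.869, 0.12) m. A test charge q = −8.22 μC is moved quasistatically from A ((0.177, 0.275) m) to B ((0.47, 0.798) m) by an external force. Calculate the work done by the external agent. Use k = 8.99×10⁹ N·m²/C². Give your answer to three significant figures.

0.131 J

For quasistatic motion the external work equals the change in potential energy: W_ext = qΔV = q(V_B − V_A).
At A: distances to the source charges are 1.10 m, 1.13 m, 0.709 m; V_A = Σ kqᵢ/rᵢ = 1.34×10⁵ V.
At B: distances to the source charges are 1.67 m, 1.14 m, 0.787 m; V_B = Σ kqᵢ/rᵢ = 1.18×10⁵ V.
ΔV = V_B − V_A = -1.59×10⁴ V.
W_ext = qΔV = (-8.22×10⁻⁶ C)(-1.59×10⁴ V) = 0.131 J.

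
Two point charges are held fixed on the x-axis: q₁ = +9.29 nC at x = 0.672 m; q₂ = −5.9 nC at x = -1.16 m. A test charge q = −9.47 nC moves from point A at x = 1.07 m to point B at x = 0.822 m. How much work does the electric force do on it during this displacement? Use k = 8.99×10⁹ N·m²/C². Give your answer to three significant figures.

The work done by the electric force is W_field = −ΔU = −q(V_B − V_A) = q(V_A − V_B).
At A: distances to the source charges are 0.398 m, 2.23 m; V_A = Σ kqᵢ/rᵢ = 186 V.
At B: distances to the source charges are 0.150 m, 1.98 m; V_B = Σ kqᵢ/rᵢ = 530 V.
ΔV = V_B − V_A = 344 V.
W_field = −qΔV = −(-9.47×10⁻⁹ C)(344 V) = 3.26×10⁻⁶ J.

3.26×10⁻⁶ J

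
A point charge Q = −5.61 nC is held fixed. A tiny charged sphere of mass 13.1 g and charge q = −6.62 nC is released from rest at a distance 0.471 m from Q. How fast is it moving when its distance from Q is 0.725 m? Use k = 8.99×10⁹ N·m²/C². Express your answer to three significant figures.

6.16×10⁻³ m/s

Only the electrostatic force acts, so mechanical energy is conserved: ½mv² = U₁ − U₂ = kQq(1/r₁ − 1/r₂).
U₁ − U₂ = (8.99×10⁹ N·m²/C²)(-5.61×10⁻⁹ C)(-6.62×10⁻⁹ C)(1/0.471 − 1/0.725) = 2.48×10⁻⁷ J.
v = √(2·2.48×10⁻⁷/0.0131) = 6.16×10⁻³ m/s.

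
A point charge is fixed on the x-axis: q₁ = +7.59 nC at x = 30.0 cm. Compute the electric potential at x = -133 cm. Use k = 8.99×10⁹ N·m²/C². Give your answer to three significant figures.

41.9 V

Electric potential is a scalar, so the contributions from each charge add algebraically: V = Σ kqᵢ/rᵢ.
V = k[(7.59×10⁻⁹)/(1.63)] = 41.9 V.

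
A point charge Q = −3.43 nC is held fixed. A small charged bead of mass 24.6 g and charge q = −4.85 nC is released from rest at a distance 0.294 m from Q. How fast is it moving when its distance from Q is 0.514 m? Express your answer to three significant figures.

Only the electrostatic force acts, so mechanical energy is conserved: ½mv² = U₁ − U₂ = kQq(1/r₁ − 1/r₂).
U₁ − U₂ = (8.99×10⁹ N·m²/C²)(-3.43×10⁻⁹ C)(-4.85×10⁻⁹ C)(1/0.294 − 1/0.514) = 2.18×10⁻⁷ J.
v = √(2·2.18×10⁻⁷/0.0246) = 4.21×10⁻³ m/s.

4.21×10⁻³ m/s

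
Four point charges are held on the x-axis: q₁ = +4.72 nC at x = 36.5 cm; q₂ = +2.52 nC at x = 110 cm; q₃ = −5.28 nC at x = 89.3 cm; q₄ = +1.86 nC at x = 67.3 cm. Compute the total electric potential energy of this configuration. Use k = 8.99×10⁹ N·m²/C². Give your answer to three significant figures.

The work to assemble the configuration equals its total potential energy, U = Σ kqᵢqⱼ/rᵢⱼ over all pairs.
Pair separations: r₁₂ = 0.735 m, r₁₃ = 0.528 m, r₁₄ = 0.308 m, r₂₃ = 0.207 m, r₂₄ = 0.427 m, r₃₄ = 0.220 m.
Summing all 6 pair terms gives U = -9.03×10⁻⁷ J.

-9.03×10⁻⁷ J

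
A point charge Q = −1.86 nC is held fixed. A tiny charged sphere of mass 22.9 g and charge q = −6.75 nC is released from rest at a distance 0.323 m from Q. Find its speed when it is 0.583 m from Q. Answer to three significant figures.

3.69×10⁻³ m/s

Only the electrostatic force acts, so mechanical energy is conserved: ½mv² = U₁ − U₂ = kQq(1/r₁ − 1/r₂).
U₁ − U₂ = (8.99×10⁹ N·m²/C²)(-1.86×10⁻⁹ C)(-6.75×10⁻⁹ C)(1/0.323 − 1/0.583) = 1.56×10⁻⁷ J.
v = √(2·1.56×10⁻⁷/0.0229) = 3.69×10⁻³ m/s.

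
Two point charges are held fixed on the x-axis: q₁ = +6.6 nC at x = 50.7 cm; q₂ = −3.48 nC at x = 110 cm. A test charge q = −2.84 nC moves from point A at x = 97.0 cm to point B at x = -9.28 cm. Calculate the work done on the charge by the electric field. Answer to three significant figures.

The work done by the electric force is W_field = −ΔU = −q(V_B − V_A) = q(V_A − V_B).
At A: distances to the source charges are 0.463 m, 0.130 m; V_A = Σ kqᵢ/rᵢ = -113 V.
At B: distances to the source charges are 0.600 m, 1.19 m; V_B = Σ kqᵢ/rᵢ = 72.7 V.
ΔV = V_B − V_A = 185 V.
W_field = −qΔV = −(-2.84×10⁻⁹ C)(185 V) = 5.26×10⁻⁷ J.

5.26×10⁻⁷ J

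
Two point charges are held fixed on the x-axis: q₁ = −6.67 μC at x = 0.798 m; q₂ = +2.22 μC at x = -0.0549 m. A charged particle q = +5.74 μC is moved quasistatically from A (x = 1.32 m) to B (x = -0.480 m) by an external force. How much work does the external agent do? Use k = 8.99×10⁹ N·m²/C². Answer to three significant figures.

0.576 J

For quasistatic motion the external work equals the change in potential energy: W_ext = qΔV = q(V_B − V_A).
At A: distances to the source charges are 0.522 m, 1.37 m; V_A = Σ kqᵢ/rᵢ = -1.00×10⁵ V.
At B: distances to the source charges are 1.28 m, 0.425 m; V_B = Σ kqᵢ/rᵢ = 28.8 V.
ΔV = V_B − V_A = 1.00×10⁵ V.
W_ext = qΔV = (5.74×10⁻⁶ C)(1.00×10⁵ V) = 0.576 J.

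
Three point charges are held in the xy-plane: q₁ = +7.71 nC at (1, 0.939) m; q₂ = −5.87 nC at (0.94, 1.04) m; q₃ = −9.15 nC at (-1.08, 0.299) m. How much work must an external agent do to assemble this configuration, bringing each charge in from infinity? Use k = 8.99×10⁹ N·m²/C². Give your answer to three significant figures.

The work to assemble the configuration equals its total potential energy, U = Σ kqᵢqⱼ/rᵢⱼ over all pairs.
Pair separations: r₁₂ = 0.117 m, r₁₃ = 2.18 m, r₂₃ = 2.15 m.
U = (-3.46×10⁻⁶) + (-2.91×10⁻⁷) + (2.24×10⁻⁷) = -3.53×10⁻⁶ J.

-3.53×10⁻⁶ J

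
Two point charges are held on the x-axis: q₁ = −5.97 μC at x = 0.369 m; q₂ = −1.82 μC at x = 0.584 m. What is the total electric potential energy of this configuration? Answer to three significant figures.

0.454 J

The assembly work is the sum of pairwise potential energies, U = Σ_{i<j} kqᵢqⱼ/rᵢⱼ.
Pair separations: r₁₂ = 0.215 m.
U = (0.454) = 0.454 J.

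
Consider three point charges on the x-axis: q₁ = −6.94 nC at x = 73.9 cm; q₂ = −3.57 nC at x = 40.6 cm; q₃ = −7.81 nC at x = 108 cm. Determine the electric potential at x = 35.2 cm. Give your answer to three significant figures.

Electric potential is a scalar, so the contributions from each charge add algebraically: V = Σ kqᵢ/rᵢ.
Distances from the field point to each charge: r₁ = 0.387 m, r₂ = 0.0540 m, r₃ = 0.728 m.
V = k[(-6.94×10⁻⁹)/(0.387) + (-3.57×10⁻⁹)/(0.0540) + (-7.81×10⁻⁹)/(0.728)] = -852 V.

-852 V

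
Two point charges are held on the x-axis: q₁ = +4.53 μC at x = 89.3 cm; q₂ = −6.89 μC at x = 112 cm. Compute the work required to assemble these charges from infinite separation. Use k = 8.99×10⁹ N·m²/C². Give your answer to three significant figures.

-1.24 J

The assembly work is the sum of pairwise potential energies, U = Σ_{i<j} kqᵢqⱼ/rᵢⱼ.
Pair separations: r₁₂ = 0.227 m.
U = (-1.24) = -1.24 J.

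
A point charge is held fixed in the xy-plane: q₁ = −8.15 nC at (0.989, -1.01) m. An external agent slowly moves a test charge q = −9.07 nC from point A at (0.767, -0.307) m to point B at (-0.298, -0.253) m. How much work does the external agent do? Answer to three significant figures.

-4.56×10⁻⁷ J

For quasistatic motion the external work equals the change in potential energy: W_ext = qΔV = q(V_B − V_A).
At A: distance to the source charge is 0.737 m; V_A = kq₁/r = -99.4 V.
At B: distance to the source charge is 1.49 m; V_B = kq₁/r = -49.1 V.
ΔV = V_B − V_A = 50.3 V.
W_ext = qΔV = (-9.07×10⁻⁹ C)(50.3 V) = -4.56×10⁻⁷ J.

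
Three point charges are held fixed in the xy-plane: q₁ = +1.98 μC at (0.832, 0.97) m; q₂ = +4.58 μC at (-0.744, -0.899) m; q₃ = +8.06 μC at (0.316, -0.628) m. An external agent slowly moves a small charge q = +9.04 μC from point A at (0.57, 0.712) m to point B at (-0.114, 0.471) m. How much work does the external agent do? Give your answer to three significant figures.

-0.145 J

For quasistatic motion the external work equals the change in potential energy: W_ext = qΔV = q(V_B − V_A).
At A: distances to the source charges are 0.368 m, 2.08 m, 1.36 m; V_A = Σ kqᵢ/rᵢ = 1.21×10⁵ V.
At B: distances to the source charges are 1.07 m, 1.51 m, 1.18 m; V_B = Σ kqᵢ/rᵢ = 1.05×10⁵ V.
ΔV = V_B − V_A = -1.60×10⁴ V.
W_ext = qΔV = (9.04×10⁻⁶ C)(-1.60×10⁴ V) = -0.145 J.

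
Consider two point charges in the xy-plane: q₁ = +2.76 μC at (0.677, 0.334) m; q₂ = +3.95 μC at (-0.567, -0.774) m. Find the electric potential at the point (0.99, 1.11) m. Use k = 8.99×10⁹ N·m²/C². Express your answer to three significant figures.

4.42×10⁴ V

The total potential is the scalar sum of each charge's contribution, V = Σ kqᵢ/rᵢ.
Distances from the field point to each charge: r₁ = 0.837 m, r₂ = 2.44 m.
V = k[(2.76×10⁻⁶)/(0.837) + (3.95×10⁻⁶)/(2.44)] = 4.42×10⁴ V.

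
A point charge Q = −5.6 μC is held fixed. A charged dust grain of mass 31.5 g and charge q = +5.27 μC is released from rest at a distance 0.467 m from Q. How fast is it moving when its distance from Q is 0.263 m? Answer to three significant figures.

5.29 m/s

Only the electrostatic force acts, so mechanical energy is conserved: ½mv² = U₁ − U₂ = kQq(1/r₁ − 1/r₂).
U₁ − U₂ = (8.99×10⁹ N·m²/C²)(-5.60×10⁻⁶ C)(5.27×10⁻⁶ C)(1/0.467 − 1/0.263) = 0.441 J.
v = √(2·0.441/0.0315) = 5.29 m/s.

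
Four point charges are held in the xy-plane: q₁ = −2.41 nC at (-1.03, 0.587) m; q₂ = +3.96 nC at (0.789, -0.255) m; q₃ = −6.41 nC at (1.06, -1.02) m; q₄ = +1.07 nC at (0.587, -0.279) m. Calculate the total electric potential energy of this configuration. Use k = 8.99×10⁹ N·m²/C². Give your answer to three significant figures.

The work to assemble the configuration equals its total potential energy, U = Σ kqᵢqⱼ/rᵢⱼ over all pairs.
Pair separations: r₁₂ = 2.00 m, r₁₃ = 2.64 m, r₁₄ = 1.83 m, r₂₃ = 0.812 m, r₂₄ = 0.203 m, r₃₄ = 0.879 m.
Summing all 6 pair terms gives U = -1.67×10⁻⁷ J.

-1.67×10⁻⁷ J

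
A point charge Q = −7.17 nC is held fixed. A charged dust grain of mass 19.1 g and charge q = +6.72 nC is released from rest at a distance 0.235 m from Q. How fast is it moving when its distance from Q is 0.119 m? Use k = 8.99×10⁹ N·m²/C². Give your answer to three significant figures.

Only the electrostatic force acts, so mechanical energy is conserved: ½mv² = U₁ − U₂ = kQq(1/r₁ − 1/r₂).
U₁ − U₂ = (8.99×10⁹ N·m²/C²)(-7.17×10⁻⁹ C)(6.72×10⁻⁹ C)(1/0.235 − 1/0.119) = 1.80×10⁻⁶ J.
v = √(2·1.80×10⁻⁶/0.0191) = 0.0137 m/s.

0.0137 m/s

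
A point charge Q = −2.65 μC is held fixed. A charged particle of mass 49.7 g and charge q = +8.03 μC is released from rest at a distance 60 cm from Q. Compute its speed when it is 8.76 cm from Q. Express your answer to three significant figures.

8.66 m/s

Only the electrostatic force acts, so mechanical energy is conserved: ½mv² = U₁ − U₂ = kQq(1/r₁ − 1/r₂).
U₁ − U₂ = (8.99×10⁹ N·m²/C²)(-2.65×10⁻⁶ C)(8.03×10⁻⁶ C)(1/0.600 − 1/0.0876) = 1.86 J.
v = √(2·1.86/0.0497) = 8.66 m/s.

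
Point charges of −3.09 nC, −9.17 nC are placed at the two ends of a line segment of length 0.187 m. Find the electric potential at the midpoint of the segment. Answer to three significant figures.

-1180 V

Electric potential is a scalar, so the contributions from each charge add algebraically: V = Σ kqᵢ/rᵢ.
Each charge is 0.0935 m from the midpoint.
V = k[(-3.09×10⁻⁹)/(0.0935) + (-9.17×10⁻⁹)/(0.0935)] = -1180 V.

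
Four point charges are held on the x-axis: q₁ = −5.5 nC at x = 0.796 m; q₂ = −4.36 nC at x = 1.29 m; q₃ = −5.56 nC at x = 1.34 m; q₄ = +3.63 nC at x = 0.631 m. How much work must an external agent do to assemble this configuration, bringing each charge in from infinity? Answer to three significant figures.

3.74×10⁻⁶ J

The assembly work is the sum of pairwise potential energies, U = Σ_{i<j} kqᵢqⱼ/rᵢⱼ.
Pair separations: r₁₂ = 0.494 m, r₁₃ = 0.544 m, r₁₄ = 0.165 m, r₂₃ = 0.0500 m, r₂₄ = 0.659 m, r₃₄ = 0.709 m.
Summing all 6 pair terms gives U = 3.74×10⁻⁶ J.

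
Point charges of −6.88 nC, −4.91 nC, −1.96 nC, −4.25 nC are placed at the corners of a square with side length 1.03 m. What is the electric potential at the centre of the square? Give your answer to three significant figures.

Electric potential is a scalar, so the contributions from each charge add algebraically: V = Σ kqᵢ/rᵢ.
The distance from each corner to the centre is a√2/2 = 0.728 m.
V = k[(-6.88×10⁻⁹)/(0.728) + (-4.91×10⁻⁹)/(0.728) + (-1.96×10⁻⁹)/(0.728) + (-4.25×10⁻⁹)/(0.728)] = -222 V.

-222 V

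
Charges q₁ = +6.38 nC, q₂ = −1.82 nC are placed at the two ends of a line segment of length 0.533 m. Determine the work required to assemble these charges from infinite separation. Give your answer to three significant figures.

The assembly work is the sum of pairwise potential energies, U = Σ_{i<j} kqᵢqⱼ/rᵢⱼ.
The separation is r = 0.533 m.
U = (-1.96×10⁻⁷) = -1.96×10⁻⁷ J.

-1.96×10⁻⁷ J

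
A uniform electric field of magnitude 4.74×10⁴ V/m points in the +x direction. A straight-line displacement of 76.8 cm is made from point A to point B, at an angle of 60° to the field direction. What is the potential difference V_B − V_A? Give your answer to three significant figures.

Only the component of displacement along E changes the potential: ΔV = −E·d·cosθ.
ΔV = −(4.74×10⁴ V/m)(0.768 m)cos60° = -1.82×10⁴ V.

-1.82×10⁴ V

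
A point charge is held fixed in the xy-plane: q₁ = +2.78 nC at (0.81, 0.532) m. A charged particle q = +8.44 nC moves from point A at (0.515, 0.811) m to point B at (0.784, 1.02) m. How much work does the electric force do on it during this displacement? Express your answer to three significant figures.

The work done by the electric force is W_field = −ΔU = −q(V_B − V_A) = q(V_A − V_B).
At A: distance to the source charge is 0.406 m; V_A = kq₁/r = 61.6 V.
At B: distance to the source charge is 0.489 m; V_B = kq₁/r = 51.1 V.
ΔV = V_B − V_A = -10.4 V.
W_field = −qΔV = −(8.44×10⁻⁹ C)(-10.4 V) = 8.79×10⁻⁸ J.

8.79×10⁻⁸ J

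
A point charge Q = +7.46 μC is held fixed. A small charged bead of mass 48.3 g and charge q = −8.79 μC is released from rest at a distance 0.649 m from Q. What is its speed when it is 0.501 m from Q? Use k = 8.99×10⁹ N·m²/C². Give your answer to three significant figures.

3.33 m/s

Only the electrostatic force acts, so mechanical energy is conserved: ½mv² = U₁ − U₂ = kQq(1/r₁ − 1/r₂).
U₁ − U₂ = (8.99×10⁹ N·m²/C²)(7.46×10⁻⁶ C)(-8.79×10⁻⁶ C)(1/0.649 − 1/0.501) = 0.268 J.
v = √(2·0.268/0.0483) = 3.33 m/s.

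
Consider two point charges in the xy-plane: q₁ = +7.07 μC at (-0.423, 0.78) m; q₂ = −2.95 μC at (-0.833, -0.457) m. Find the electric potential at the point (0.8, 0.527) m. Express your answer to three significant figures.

3.70×10⁴ V

The total potential is the scalar sum of each charge's contribution, V = Σ kqᵢ/rᵢ.
Distances from the field point to each charge: r₁ = 1.25 m, r₂ = 1.91 m.
V = k[(7.07×10⁻⁶)/(1.25) + (-2.95×10⁻⁶)/(1.91)] = 3.70×10⁴ V.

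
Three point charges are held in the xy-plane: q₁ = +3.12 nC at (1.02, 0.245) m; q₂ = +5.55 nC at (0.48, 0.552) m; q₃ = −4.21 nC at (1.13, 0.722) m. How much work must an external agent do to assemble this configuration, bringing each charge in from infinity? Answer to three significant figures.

The assembly work is the sum of pairwise potential energies, U = Σ_{i<j} kqᵢqⱼ/rᵢⱼ.
Pair separations: r₁₂ = 0.621 m, r₁₃ = 0.490 m, r₂₃ = 0.672 m.
U = (2.51×10⁻⁷) + (-2.41×10⁻⁷) + (-3.13×10⁻⁷) = -3.03×10⁻⁷ J.

-3.03×10⁻⁷ J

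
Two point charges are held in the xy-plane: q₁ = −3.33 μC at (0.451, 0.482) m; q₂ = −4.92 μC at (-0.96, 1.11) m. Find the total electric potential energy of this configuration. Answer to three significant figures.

The work to assemble the configuration equals its total potential energy, U = Σ kqᵢqⱼ/rᵢⱼ over all pairs.
Pair separations: r₁₂ = 1.54 m.
U = (0.0954) = 0.0954 J.

0.0954 J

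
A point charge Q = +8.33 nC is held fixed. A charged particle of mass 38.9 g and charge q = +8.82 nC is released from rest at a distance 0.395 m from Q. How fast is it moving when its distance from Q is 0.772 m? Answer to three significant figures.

6.48×10⁻³ m/s

Only the electrostatic force acts, so mechanical energy is conserved: ½mv² = U₁ − U₂ = kQq(1/r₁ − 1/r₂).
U₁ − U₂ = (8.99×10⁹ N·m²/C²)(8.33×10⁻⁹ C)(8.82×10⁻⁹ C)(1/0.395 − 1/0.772) = 8.17×10⁻⁷ J.
v = √(2·8.17×10⁻⁷/0.0389) = 6.48×10⁻³ m/s.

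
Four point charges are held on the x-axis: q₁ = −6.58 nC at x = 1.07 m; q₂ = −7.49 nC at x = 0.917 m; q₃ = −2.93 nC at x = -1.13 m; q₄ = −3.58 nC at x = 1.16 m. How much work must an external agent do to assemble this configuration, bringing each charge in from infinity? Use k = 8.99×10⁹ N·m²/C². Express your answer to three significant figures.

6.46×10⁻⁶ J

The work to assemble the configuration equals its total potential energy, U = Σ kqᵢqⱼ/rᵢⱼ over all pairs.
Pair separations: r₁₂ = 0.153 m, r₁₃ = 2.20 m, r₁₄ = 0.0900 m, r₂₃ = 2.05 m, r₂₄ = 0.243 m, r₃₄ = 2.29 m.
Summing all 6 pair terms gives U = 6.46×10⁻⁶ J.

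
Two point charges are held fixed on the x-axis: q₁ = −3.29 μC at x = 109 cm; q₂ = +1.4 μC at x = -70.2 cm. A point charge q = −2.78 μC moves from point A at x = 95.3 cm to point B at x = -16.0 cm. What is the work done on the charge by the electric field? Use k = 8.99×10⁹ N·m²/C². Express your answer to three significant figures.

The work done by the electric force is W_field = −ΔU = −q(V_B − V_A) = q(V_A − V_B).
At A: distances to the source charges are 0.137 m, 1.66 m; V_A = Σ kqᵢ/rᵢ = -2.08×10⁵ V.
At B: distances to the source charges are 1.25 m, 0.542 m; V_B = Σ kqᵢ/rᵢ = -440 V.
ΔV = V_B − V_A = 2.08×10⁵ V.
W_field = −qΔV = −(-2.78×10⁻⁶ C)(2.08×10⁵ V) = 0.578 J.

0.578 J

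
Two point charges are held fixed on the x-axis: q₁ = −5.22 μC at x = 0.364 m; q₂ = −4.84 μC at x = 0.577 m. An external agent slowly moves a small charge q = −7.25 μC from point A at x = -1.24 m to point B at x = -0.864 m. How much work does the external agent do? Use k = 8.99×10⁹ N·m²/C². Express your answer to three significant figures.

0.110 J

For quasistatic motion the external work equals the change in potential energy: W_ext = qΔV = q(V_B − V_A).
At A: distances to the source charges are 1.60 m, 1.82 m; V_A = Σ kqᵢ/rᵢ = -5.32×10⁴ V.
At B: distances to the source charges are 1.23 m, 1.44 m; V_B = Σ kqᵢ/rᵢ = -6.84×10⁴ V.
ΔV = V_B − V_A = -1.52×10⁴ V.
W_ext = qΔV = (-7.25×10⁻⁶ C)(-1.52×10⁴ V) = 0.110 J.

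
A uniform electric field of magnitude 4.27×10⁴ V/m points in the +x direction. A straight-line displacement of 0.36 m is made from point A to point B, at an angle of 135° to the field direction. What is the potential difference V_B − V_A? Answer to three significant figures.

Only the component of displacement along E changes the potential: ΔV = −E·d·cosθ.
ΔV = −(4.27×10⁴ V/m)(0.360 m)cos135° = 1.09×10⁴ V.

1.09×10⁴ V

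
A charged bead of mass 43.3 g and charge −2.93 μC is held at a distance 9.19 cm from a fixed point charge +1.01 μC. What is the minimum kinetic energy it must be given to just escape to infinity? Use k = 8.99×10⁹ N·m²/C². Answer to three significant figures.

To just escape, total mechanical energy must reach zero at infinity: ½mv²_min + U = 0, so ½mv²_min = −U = |kQq|/r.
|U| = |kQq|/r = (8.99×10⁹ N·m²/C²)(1.01×10⁻⁶)(2.93×10⁻⁶)/(0.0919) = 0.289 J.

0.289 J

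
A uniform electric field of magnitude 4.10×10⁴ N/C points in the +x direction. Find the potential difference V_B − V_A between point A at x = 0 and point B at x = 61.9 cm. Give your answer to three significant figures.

In a uniform field, potential decreases in the direction of E: V_B − V_A = −E·Δx.
V_B − V_A = −(4.10×10⁴ V/m)(0.619 m) = -2.54×10⁴ V.

-2.54×10⁴ V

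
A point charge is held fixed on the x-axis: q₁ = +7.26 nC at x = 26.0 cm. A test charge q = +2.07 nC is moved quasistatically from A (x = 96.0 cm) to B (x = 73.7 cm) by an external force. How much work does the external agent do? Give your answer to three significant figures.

9.02×10⁻⁸ J

For quasistatic motion the external work equals the change in potential energy: W_ext = qΔV = q(V_B − V_A).
At A: distance to the source charge is 0.700 m; V_A = kq₁/r = 93.2 V.
At B: distance to the source charge is 0.477 m; V_B = kq₁/r = 137 V.
ΔV = V_B − V_A = 43.6 V.
W_ext = qΔV = (2.07×10⁻⁹ C)(43.6 V) = 9.02×10⁻⁸ J.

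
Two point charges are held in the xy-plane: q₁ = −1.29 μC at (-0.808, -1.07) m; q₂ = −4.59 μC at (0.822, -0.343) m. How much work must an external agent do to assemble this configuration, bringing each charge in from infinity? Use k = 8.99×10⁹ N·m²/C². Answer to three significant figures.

0.0298 J

The assembly work is the sum of pairwise potential energies, U = Σ_{i<j} kqᵢqⱼ/rᵢⱼ.
Pair separations: r₁₂ = 1.78 m.
U = (0.0298) = 0.0298 J.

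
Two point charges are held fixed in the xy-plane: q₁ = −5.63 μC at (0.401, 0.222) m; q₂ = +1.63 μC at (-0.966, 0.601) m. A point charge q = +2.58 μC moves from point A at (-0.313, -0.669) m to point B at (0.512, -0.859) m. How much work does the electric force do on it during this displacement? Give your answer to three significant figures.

The work done by the electric force is W_field = −ΔU = −q(V_B − V_A) = q(V_A − V_B).
At A: distances to the source charges are 1.14 m, 1.43 m; V_A = Σ kqᵢ/rᵢ = -3.41×10⁴ V.
At B: distances to the source charges are 1.09 m, 2.08 m; V_B = Σ kqᵢ/rᵢ = -3.95×10⁴ V.
ΔV = V_B − V_A = -5460 V.
W_field = −qΔV = −(2.58×10⁻⁶ C)(-5460 V) = 0.0141 J.

0.0141 J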